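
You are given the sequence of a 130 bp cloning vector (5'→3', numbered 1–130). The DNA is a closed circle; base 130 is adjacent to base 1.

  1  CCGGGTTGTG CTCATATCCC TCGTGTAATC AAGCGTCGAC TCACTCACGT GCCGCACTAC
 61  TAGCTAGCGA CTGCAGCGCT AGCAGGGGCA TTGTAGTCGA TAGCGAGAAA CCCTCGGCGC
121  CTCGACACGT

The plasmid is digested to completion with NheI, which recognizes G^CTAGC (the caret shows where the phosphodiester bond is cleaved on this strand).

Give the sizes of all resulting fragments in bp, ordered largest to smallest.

115, 15 bp

NheI sites (GCTAGC) start at positions 63, 78.
NheI cuts after the first base of each site, so after positions 63, 78.
Circular molecule, 2 cuts → 2 fragments:
  64–78 → 15 bp
  79–130 then 1–63 → 52 + 63 = 115 bp
Sorted largest to smallest: 115, 15 bp.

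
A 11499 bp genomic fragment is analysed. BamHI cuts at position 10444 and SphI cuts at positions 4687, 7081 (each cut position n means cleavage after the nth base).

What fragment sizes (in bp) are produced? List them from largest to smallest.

4687, 3363, 2394, 1055 bp

Combined cut positions (sorted): 4687, 7081, 10444.
Linear molecule, 3 cuts → 4 fragments:
  4687 − 0 = 4687 bp
  7081 − 4687 = 2394 bp
  10444 − 7081 = 3363 bp
  11499 − 10444 = 1055 bp
Sorted largest to smallest: 4687, 3363, 2394, 1055 bp.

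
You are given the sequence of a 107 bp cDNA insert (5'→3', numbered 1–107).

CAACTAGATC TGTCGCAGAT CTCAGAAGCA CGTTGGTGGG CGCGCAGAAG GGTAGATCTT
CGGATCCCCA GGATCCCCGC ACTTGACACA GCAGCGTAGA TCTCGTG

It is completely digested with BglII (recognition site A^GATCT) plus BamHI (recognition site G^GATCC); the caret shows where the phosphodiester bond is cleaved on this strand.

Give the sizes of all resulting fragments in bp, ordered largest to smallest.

37, 27, 11, 9, 9, 8, 6 bp

BglII sites (AGATCT) start at positions 6, 17, 54, 98.
BglII cuts after the first base of each site, so after positions 6, 17, 54, 98.
BamHI sites (GGATCC) start at positions 62, 71.
BamHI cuts after the first base of each site, so after positions 62, 71.
Combined cut positions: 6, 17, 54, 62, 71, 98.
Linear molecule, 6 cuts → 7 fragments:
  1–6 → 6 bp
  7–17 → 11 bp
  18–54 → 37 bp
  55–62 → 8 bp
  63–71 → 9 bp
  72–98 → 27 bp
  99–107 → 9 bp
Sorted largest to smallest: 37, 27, 11, 9, 9, 8, 6 bp.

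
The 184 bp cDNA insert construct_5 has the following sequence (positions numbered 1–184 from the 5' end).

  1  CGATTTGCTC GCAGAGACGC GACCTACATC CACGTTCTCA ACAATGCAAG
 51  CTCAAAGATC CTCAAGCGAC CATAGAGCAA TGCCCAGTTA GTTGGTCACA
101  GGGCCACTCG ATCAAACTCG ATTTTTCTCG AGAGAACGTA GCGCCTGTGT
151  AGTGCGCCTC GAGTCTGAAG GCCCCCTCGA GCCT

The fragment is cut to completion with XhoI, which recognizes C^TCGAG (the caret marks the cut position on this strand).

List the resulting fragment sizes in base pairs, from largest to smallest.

XhoI sites (CTCGAG) start at positions 127, 158, 176.
XhoI cuts after the first base of each site, so after positions 127, 158, 176.
Linear molecule, 3 cuts → 4 fragments:
  1–127 → 127 bp
  128–158 → 31 bp
  159–176 → 18 bp
  177–184 → 8 bp
Sorted largest to smallest: 127, 31, 18, 8 bp.

127, 31, 18, 8 bp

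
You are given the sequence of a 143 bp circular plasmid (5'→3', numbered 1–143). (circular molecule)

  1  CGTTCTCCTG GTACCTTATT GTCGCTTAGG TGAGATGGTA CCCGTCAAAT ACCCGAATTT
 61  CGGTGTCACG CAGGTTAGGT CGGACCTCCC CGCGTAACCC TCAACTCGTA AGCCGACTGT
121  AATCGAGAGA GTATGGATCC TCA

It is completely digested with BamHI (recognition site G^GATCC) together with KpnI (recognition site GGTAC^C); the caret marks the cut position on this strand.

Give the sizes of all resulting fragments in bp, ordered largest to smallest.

94, 27, 22 bp

The BamHI site (GGATCC) starts at position 135.
BamHI cuts after the first base of each site, so after position 135.
KpnI sites (GGTACC) start at positions 10, 37.
KpnI cuts after base 5 of each site (before the last base), so after positions 14, 41.
Combined cut positions: 14, 41, 135.
Circular molecule, 3 cuts → 3 fragments:
  15–41 → 27 bp
  42–135 → 94 bp
  136–143 then 1–14 → 8 + 14 = 22 bp
Sorted largest to smallest: 94, 27, 22 bp.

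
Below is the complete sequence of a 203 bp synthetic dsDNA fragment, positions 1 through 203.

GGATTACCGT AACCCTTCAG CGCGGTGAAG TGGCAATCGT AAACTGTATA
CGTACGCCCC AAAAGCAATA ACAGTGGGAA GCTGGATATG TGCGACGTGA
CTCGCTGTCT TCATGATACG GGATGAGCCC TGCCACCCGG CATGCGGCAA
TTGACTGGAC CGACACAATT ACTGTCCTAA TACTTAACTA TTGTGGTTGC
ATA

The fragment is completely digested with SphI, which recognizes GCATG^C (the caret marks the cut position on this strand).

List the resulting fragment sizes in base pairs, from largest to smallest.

144, 59 bp

The SphI site (GCATGC) starts at position 140.
SphI cuts after base 5 of each site (before the last base), so after position 144.
Linear molecule, 1 cut → 2 fragments:
  1–144 → 144 bp
  145–203 → 59 bp
Sorted largest to smallest: 144, 59 bp.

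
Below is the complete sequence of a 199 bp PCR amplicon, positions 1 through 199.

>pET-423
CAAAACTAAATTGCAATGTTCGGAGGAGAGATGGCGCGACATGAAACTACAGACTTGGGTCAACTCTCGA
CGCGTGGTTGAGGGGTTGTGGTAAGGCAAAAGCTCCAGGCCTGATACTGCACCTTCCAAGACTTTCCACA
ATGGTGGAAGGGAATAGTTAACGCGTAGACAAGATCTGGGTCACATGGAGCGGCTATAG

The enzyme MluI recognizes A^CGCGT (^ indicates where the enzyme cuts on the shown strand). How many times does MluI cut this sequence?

ACGCGT occurs starting at positions 70, 161.
MluI cuts at 2 sites.

2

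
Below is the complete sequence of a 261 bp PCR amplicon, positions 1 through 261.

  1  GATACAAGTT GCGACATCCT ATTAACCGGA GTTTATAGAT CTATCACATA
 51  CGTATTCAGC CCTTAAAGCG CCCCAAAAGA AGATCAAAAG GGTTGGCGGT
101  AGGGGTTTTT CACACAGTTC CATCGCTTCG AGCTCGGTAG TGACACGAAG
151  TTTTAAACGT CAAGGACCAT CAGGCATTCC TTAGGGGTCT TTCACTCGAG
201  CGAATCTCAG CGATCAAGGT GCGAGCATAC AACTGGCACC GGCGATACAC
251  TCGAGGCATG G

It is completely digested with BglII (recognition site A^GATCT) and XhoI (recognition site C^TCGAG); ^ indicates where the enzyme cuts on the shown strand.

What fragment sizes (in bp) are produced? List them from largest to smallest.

The BglII site (AGATCT) starts at position 37.
BglII cuts after the first base of each site, so after position 37.
XhoI sites (CTCGAG) start at positions 195, 250.
XhoI cuts after the first base of each site, so after positions 195, 250.
Combined cut positions: 37, 195, 250.
Linear molecule, 3 cuts → 4 fragments:
  1–37 → 37 bp
  38–195 → 158 bp
  196–250 → 55 bp
  251–261 → 11 bp
Sorted largest to smallest: 158, 55, 37, 11 bp.

158, 55, 37, 11 bp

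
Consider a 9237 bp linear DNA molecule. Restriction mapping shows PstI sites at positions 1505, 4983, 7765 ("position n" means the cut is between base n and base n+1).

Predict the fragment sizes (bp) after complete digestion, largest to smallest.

Linear molecule, 3 cuts → 4 fragments:
  1505 − 0 = 1505 bp
  4983 − 1505 = 3478 bp
  7765 − 4983 = 2782 bp
  9237 − 7765 = 1472 bp
Sorted largest to smallest: 3478, 2782, 1505, 1472 bp.

3478, 2782, 1505, 1472 bp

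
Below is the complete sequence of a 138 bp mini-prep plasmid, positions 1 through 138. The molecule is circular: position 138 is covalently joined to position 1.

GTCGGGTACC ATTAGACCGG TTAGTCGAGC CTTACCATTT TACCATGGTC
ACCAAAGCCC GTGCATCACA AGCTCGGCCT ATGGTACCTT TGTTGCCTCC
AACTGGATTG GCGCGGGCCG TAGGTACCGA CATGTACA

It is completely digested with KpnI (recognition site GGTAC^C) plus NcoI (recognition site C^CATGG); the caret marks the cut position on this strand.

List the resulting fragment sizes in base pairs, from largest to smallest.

44, 40, 34, 20 bp

KpnI sites (GGTACC) start at positions 5, 83, 123.
KpnI cuts after base 5 of each site (before the last base), so after positions 9, 87, 127.
The NcoI site (CCATGG) starts at position 43.
NcoI cuts after the first base of each site, so after position 43.
Combined cut positions: 9, 43, 87, 127.
Circular molecule, 4 cuts → 4 fragments:
  10–43 → 34 bp
  44–87 → 44 bp
  88–127 → 40 bp
  128–138 then 1–9 → 11 + 9 = 20 bp
Sorted largest to smallest: 44, 40, 34, 20 bp.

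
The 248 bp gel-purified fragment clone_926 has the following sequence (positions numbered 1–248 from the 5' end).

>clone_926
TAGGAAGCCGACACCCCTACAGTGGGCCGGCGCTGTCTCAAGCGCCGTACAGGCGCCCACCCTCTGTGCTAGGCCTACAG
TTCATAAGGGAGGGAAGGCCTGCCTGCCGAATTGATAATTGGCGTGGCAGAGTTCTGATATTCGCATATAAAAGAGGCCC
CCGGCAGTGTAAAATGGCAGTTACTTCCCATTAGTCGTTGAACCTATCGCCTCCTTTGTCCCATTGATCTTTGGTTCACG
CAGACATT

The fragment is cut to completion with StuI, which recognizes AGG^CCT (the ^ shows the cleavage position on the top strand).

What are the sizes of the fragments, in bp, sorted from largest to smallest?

150, 73, 25 bp

StuI sites (AGGCCT) start at positions 71, 96.
StuI cuts after base 3 of each site, so after positions 73, 98.
Linear molecule, 2 cuts → 3 fragments:
  1–73 → 73 bp
  74–98 → 25 bp
  99–248 → 150 bp
Sorted largest to smallest: 150, 73, 25 bp.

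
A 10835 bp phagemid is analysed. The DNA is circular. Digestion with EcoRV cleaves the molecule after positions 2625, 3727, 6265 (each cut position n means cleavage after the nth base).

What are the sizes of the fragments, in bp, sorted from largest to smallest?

Circular molecule, 3 cuts → 3 fragments:
  3727 − 2625 = 1102 bp
  6265 − 3727 = 2538 bp
  wrap: 10835 − 6265 + 2625 = 7195 bp
Sorted largest to smallest: 7195, 2538, 1102 bp.

7195, 2538, 1102 bp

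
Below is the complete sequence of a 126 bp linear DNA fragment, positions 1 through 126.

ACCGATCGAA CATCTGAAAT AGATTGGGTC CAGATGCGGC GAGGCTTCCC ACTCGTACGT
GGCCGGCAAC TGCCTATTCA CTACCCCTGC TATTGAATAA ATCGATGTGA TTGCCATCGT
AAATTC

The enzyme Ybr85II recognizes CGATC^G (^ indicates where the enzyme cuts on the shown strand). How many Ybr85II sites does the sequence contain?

1

CGATCG occurs starting at position 3.
Ybr85II cuts at 1 site.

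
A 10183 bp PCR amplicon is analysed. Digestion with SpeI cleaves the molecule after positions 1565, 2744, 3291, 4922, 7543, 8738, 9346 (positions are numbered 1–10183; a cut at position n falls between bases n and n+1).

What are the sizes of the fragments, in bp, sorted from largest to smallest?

2621, 1631, 1565, 1195, 1179, 837, 608, 547 bp

Linear molecule, 7 cuts → 8 fragments:
  1565 − 0 = 1565 bp
  2744 − 1565 = 1179 bp
  3291 − 2744 = 547 bp
  4922 − 3291 = 1631 bp
  7543 − 4922 = 2621 bp
  8738 − 7543 = 1195 bp
  9346 − 8738 = 608 bp
  10183 − 9346 = 837 bp
Sorted largest to smallest: 2621, 1631, 1565, 1195, 1179, 837, 608, 547 bp.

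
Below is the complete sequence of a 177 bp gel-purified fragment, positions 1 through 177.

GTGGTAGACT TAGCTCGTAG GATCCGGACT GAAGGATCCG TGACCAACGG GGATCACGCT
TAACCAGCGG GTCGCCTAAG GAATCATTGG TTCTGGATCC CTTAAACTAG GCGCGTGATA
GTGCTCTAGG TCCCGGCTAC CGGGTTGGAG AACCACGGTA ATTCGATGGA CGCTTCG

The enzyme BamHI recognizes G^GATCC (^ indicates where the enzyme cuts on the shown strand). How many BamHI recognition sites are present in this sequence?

GGATCC occurs starting at positions 20, 34, 95.
BamHI cuts at 3 sites.

3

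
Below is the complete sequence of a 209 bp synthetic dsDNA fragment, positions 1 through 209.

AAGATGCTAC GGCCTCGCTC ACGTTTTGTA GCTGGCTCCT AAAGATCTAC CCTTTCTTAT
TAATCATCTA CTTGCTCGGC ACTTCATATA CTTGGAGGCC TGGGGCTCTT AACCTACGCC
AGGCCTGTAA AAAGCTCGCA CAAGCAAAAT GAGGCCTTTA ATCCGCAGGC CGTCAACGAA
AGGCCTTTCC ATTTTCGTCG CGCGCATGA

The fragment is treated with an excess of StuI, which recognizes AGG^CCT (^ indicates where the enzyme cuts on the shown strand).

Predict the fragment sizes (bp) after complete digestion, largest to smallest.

98, 31, 29, 26, 25 bp

StuI sites (AGGCCT) start at positions 96, 121, 152, 181.
StuI cuts after base 3 of each site, so after positions 98, 123, 154, 183.
Linear molecule, 4 cuts → 5 fragments:
  1–98 → 98 bp
  99–123 → 25 bp
  124–154 → 31 bp
  155–183 → 29 bp
  184–209 → 26 bp
Sorted largest to smallest: 98, 31, 29, 26, 25 bp.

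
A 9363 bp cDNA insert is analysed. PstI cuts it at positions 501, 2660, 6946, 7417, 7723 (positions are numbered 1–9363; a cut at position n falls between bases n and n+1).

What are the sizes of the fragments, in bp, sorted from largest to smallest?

4286, 2159, 1640, 501, 471, 306 bp

Linear molecule, 5 cuts → 6 fragments:
  501 − 0 = 501 bp
  2660 − 501 = 2159 bp
  6946 − 2660 = 4286 bp
  7417 − 6946 = 471 bp
  7723 − 7417 = 306 bp
  9363 − 7723 = 1640 bp
Sorted largest to smallest: 4286, 2159, 1640, 501, 471, 306 bp.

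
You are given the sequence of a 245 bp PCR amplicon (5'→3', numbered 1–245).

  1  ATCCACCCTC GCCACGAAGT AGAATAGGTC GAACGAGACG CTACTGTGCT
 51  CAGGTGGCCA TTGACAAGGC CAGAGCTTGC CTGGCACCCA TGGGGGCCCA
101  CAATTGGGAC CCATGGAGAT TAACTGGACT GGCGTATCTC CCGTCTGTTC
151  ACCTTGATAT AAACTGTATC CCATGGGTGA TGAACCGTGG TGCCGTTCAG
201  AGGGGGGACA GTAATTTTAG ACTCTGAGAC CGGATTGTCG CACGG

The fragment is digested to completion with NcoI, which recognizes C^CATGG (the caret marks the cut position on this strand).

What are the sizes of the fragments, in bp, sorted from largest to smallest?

88, 74, 60, 23 bp

NcoI sites (CCATGG) start at positions 88, 111, 171.
NcoI cuts after the first base of each site, so after positions 88, 111, 171.
Linear molecule, 3 cuts → 4 fragments:
  1–88 → 88 bp
  89–111 → 23 bp
  112–171 → 60 bp
  172–245 → 74 bp
Sorted largest to smallest: 88, 74, 60, 23 bp.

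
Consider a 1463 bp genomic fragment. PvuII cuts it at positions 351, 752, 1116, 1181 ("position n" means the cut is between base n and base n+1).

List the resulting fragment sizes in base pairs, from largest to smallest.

Linear molecule, 4 cuts → 5 fragments:
  351 − 0 = 351 bp
  752 − 351 = 401 bp
  1116 − 752 = 364 bp
  1181 − 1116 = 65 bp
  1463 − 1181 = 282 bp
Sorted largest to smallest: 401, 364, 351, 282, 65 bp.

401, 364, 351, 282, 65 bp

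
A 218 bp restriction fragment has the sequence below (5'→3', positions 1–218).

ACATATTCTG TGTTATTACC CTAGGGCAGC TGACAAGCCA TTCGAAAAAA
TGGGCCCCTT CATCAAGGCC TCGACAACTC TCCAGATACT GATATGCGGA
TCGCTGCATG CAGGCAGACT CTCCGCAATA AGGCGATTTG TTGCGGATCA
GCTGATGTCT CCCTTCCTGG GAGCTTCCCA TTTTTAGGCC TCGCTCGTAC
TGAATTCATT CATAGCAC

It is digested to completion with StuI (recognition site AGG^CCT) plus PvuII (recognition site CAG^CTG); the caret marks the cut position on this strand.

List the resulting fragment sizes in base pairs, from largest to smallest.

StuI sites (AGGCCT) start at positions 66, 186.
StuI cuts after base 3 of each site, so after positions 68, 188.
PvuII sites (CAGCTG) start at positions 27, 149.
PvuII cuts after base 3 of each site, so after positions 29, 151.
Combined cut positions: 29, 68, 151, 188.
Linear molecule, 4 cuts → 5 fragments:
  1–29 → 29 bp
  30–68 → 39 bp
  69–151 → 83 bp
  152–188 → 37 bp
  189–218 → 30 bp
Sorted largest to smallest: 83, 39, 37, 30, 29 bp.

83, 39, 37, 30, 29 bp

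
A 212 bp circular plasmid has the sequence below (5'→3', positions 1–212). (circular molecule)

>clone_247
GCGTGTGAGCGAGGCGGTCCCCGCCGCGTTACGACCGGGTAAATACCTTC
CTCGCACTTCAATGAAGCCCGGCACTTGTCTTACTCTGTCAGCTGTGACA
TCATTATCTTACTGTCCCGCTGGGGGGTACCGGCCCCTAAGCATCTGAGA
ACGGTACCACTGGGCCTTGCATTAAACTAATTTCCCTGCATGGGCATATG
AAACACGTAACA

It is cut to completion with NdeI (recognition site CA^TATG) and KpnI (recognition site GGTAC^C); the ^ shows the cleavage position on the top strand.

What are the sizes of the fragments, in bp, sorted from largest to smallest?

The NdeI site (CATATG) starts at position 195.
NdeI cuts after base 2 of each site, so after position 196.
KpnI sites (GGTACC) start at positions 126, 153.
KpnI cuts after base 5 of each site (before the last base), so after positions 130, 157.
Combined cut positions: 130, 157, 196.
Circular molecule, 3 cuts → 3 fragments:
  131–157 → 27 bp
  158–196 → 39 bp
  197–212 then 1–130 → 16 + 130 = 146 bp
Sorted largest to smallest: 146, 39, 27 bp.

146, 39, 27 bp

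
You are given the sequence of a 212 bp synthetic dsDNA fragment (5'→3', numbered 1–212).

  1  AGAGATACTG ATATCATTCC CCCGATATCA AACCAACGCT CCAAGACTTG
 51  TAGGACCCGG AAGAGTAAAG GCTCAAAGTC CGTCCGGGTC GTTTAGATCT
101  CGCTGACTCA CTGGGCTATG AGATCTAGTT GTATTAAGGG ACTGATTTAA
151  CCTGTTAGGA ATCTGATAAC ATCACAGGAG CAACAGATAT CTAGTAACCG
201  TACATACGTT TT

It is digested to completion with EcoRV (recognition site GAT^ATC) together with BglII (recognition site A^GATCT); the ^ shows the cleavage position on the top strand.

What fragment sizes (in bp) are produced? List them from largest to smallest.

EcoRV sites (GATATC) start at positions 10, 24, 186.
EcoRV cuts after base 3 of each site, so after positions 12, 26, 188.
BglII sites (AGATCT) start at positions 95, 121.
BglII cuts after the first base of each site, so after positions 95, 121.
Combined cut positions: 12, 26, 95, 121, 188.
Linear molecule, 5 cuts → 6 fragments:
  1–12 → 12 bp
  13–26 → 14 bp
  27–95 → 69 bp
  96–121 → 26 bp
  122–188 → 67 bp
  189–212 → 24 bp
Sorted largest to smallest: 69, 67, 26, 24, 14, 12 bp.

69, 67, 26, 24, 14, 12 bp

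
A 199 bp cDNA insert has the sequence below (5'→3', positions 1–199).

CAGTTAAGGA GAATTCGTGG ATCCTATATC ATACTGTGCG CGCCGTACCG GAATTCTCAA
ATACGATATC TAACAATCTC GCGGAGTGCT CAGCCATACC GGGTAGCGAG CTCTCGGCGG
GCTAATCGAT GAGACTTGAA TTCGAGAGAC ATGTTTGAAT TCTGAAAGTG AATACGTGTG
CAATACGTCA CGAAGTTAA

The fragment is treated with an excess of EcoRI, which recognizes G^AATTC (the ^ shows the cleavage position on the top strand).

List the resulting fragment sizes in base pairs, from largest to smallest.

87, 42, 40, 19, 11 bp

EcoRI sites (GAATTC) start at positions 11, 51, 138, 157.
EcoRI cuts after the first base of each site, so after positions 11, 51, 138, 157.
Linear molecule, 4 cuts → 5 fragments:
  1–11 → 11 bp
  12–51 → 40 bp
  52–138 → 87 bp
  139–157 → 19 bp
  158–199 → 42 bp
Sorted largest to smallest: 87, 42, 40, 19, 11 bp.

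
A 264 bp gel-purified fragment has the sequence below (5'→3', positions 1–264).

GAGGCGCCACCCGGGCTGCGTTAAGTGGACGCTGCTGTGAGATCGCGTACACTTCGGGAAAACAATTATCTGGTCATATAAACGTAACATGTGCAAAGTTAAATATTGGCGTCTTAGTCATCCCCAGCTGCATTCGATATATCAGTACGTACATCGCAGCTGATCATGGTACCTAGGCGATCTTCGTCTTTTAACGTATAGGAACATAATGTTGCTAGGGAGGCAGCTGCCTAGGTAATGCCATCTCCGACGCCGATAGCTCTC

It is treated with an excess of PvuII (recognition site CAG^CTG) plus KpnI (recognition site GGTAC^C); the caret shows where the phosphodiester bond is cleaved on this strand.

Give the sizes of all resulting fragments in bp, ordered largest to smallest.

PvuII sites (CAGCTG) start at positions 125, 157, 224.
PvuII cuts after base 3 of each site, so after positions 127, 159, 226.
The KpnI site (GGTACC) starts at position 168.
KpnI cuts after base 5 of each site (before the last base), so after position 172.
Combined cut positions: 127, 159, 172, 226.
Linear molecule, 4 cuts → 5 fragments:
  1–127 → 127 bp
  128–159 → 32 bp
  160–172 → 13 bp
  173–226 → 54 bp
  227–264 → 38 bp
Sorted largest to smallest: 127, 54, 38, 32, 13 bp.

127, 54, 38, 32, 13 bp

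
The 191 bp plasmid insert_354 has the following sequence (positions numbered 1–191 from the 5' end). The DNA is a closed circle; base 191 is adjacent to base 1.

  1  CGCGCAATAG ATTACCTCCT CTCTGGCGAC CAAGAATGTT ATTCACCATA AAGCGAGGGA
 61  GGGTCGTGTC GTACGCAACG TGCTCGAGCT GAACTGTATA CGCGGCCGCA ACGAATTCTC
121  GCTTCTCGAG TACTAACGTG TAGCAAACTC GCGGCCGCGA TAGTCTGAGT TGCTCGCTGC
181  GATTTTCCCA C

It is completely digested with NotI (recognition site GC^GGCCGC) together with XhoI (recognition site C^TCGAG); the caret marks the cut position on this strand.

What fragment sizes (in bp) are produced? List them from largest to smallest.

122, 27, 22, 20 bp

NotI sites (GCGGCCGC) start at positions 102, 151.
NotI cuts after base 2 of each site, so after positions 103, 152.
XhoI sites (CTCGAG) start at positions 83, 125.
XhoI cuts after the first base of each site, so after positions 83, 125.
Combined cut positions: 83, 103, 125, 152.
Circular molecule, 4 cuts → 4 fragments:
  84–103 → 20 bp
  104–125 → 22 bp
  126–152 → 27 bp
  153–191 then 1–83 → 39 + 83 = 122 bp
Sorted largest to smallest: 122, 27, 22, 20 bp.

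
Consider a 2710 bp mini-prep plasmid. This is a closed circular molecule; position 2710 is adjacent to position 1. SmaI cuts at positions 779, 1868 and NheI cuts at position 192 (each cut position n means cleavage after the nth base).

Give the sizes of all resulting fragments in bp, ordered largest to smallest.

1089, 1034, 587 bp

Combined cut positions (sorted): 192, 779, 1868.
Circular molecule, 3 cuts → 3 fragments:
  779 − 192 = 587 bp
  1868 − 779 = 1089 bp
  wrap: 2710 − 1868 + 192 = 1034 bp
Sorted largest to smallest: 1089, 1034, 587 bp.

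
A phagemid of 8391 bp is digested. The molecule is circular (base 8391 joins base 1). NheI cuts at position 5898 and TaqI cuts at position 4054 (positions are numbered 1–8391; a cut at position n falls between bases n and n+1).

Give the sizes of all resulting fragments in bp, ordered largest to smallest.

6547, 1844 bp

Combined cut positions (sorted): 4054, 5898.
Circular molecule, 2 cuts → 2 fragments:
  5898 − 4054 = 1844 bp
  wrap: 8391 − 5898 + 4054 = 6547 bp
Sorted largest to smallest: 6547, 1844 bp.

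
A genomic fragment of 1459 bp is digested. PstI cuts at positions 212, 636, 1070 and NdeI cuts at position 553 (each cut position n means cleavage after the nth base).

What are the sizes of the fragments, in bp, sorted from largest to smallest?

Combined cut positions (sorted): 212, 553, 636, 1070.
Linear molecule, 4 cuts → 5 fragments:
  212 − 0 = 212 bp
  553 − 212 = 341 bp
  636 − 553 = 83 bp
  1070 − 636 = 434 bp
  1459 − 1070 = 389 bp
Sorted largest to smallest: 434, 389, 341, 212, 83 bp.

434, 389, 341, 212, 83 bp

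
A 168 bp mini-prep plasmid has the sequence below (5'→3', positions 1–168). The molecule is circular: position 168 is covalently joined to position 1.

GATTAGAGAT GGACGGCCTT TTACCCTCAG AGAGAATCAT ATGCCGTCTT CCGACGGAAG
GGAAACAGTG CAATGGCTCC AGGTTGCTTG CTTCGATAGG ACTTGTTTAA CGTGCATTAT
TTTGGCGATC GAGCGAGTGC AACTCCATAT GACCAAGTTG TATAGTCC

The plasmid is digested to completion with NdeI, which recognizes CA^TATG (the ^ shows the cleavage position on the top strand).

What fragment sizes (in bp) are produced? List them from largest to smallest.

108, 60 bp

NdeI sites (CATATG) start at positions 38, 146.
NdeI cuts after base 2 of each site, so after positions 39, 147.
Circular molecule, 2 cuts → 2 fragments:
  40–147 → 108 bp
  148–168 then 1–39 → 21 + 39 = 60 bp
Sorted largest to smallest: 108, 60 bp.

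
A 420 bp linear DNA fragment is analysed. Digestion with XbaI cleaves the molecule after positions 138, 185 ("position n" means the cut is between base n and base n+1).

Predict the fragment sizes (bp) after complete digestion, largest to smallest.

Linear molecule, 2 cuts → 3 fragments:
  138 − 0 = 138 bp
  185 − 138 = 47 bp
  420 − 185 = 235 bp
Sorted largest to smallest: 235, 138, 47 bp.

235, 138, 47 bp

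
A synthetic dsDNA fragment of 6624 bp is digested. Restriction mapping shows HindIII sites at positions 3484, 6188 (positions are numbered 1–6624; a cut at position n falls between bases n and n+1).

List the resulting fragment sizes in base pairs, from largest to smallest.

Linear molecule, 2 cuts → 3 fragments:
  3484 − 0 = 3484 bp
  6188 − 3484 = 2704 bp
  6624 − 6188 = 436 bp
Sorted largest to smallest: 3484, 2704, 436 bp.

3484, 2704, 436 bp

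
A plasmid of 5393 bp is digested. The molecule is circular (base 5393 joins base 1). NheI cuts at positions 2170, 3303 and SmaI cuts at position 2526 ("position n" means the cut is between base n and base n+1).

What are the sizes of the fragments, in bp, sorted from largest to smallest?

Combined cut positions (sorted): 2170, 2526, 3303.
Circular molecule, 3 cuts → 3 fragments:
  2526 − 2170 = 356 bp
  3303 − 2526 = 777 bp
  wrap: 5393 − 3303 + 2170 = 4260 bp
Sorted largest to smallest: 4260, 777, 356 bp.

4260, 777, 356 bp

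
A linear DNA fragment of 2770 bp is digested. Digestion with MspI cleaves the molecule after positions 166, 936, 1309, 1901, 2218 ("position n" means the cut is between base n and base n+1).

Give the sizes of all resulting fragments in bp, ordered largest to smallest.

Linear molecule, 5 cuts → 6 fragments:
  166 − 0 = 166 bp
  936 − 166 = 770 bp
  1309 − 936 = 373 bp
  1901 − 1309 = 592 bp
  2218 − 1901 = 317 bp
  2770 − 2218 = 552 bp
Sorted largest to smallest: 770, 592, 552, 373, 317, 166 bp.

770, 592, 552, 373, 317, 166 bp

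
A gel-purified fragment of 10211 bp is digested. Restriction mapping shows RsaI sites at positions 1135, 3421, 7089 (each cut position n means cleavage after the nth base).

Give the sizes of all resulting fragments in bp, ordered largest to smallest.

Linear molecule, 3 cuts → 4 fragments:
  1135 − 0 = 1135 bp
  3421 − 1135 = 2286 bp
  7089 − 3421 = 3668 bp
  10211 − 7089 = 3122 bp
Sorted largest to smallest: 3668, 3122, 2286, 1135 bp.

3668, 3122, 2286, 1135 bp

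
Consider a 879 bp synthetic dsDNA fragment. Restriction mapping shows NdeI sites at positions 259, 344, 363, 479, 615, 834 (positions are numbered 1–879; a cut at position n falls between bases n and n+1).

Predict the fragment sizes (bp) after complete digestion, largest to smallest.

Linear molecule, 6 cuts → 7 fragments:
  259 − 0 = 259 bp
  344 − 259 = 85 bp
  363 − 344 = 19 bp
  479 − 363 = 116 bp
  615 − 479 = 136 bp
  834 − 615 = 219 bp
  879 − 834 = 45 bp
Sorted largest to smallest: 259, 219, 136, 116, 85, 45, 19 bp.

259, 219, 136, 116, 85, 45, 19 bp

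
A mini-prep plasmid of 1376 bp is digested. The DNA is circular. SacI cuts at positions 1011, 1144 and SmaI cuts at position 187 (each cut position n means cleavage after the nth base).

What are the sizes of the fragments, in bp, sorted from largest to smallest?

Combined cut positions (sorted): 187, 1011, 1144.
Circular molecule, 3 cuts → 3 fragments:
  1011 − 187 = 824 bp
  1144 − 1011 = 133 bp
  wrap: 1376 − 1144 + 187 = 419 bp
Sorted largest to smallest: 824, 419, 133 bp.

824, 419, 133 bp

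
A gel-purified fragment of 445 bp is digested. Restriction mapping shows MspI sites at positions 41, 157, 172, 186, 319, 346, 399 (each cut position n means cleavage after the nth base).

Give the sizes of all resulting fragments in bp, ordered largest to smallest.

133, 116, 53, 46, 41, 27, 15, 14 bp

Linear molecule, 7 cuts → 8 fragments:
  41 − 0 = 41 bp
  157 − 41 = 116 bp
  172 − 157 = 15 bp
  186 − 172 = 14 bp
  319 − 186 = 133 bp
  346 − 319 = 27 bp
  399 − 346 = 53 bp
  445 − 399 = 46 bp
Sorted largest to smallest: 133, 116, 53, 46, 41, 27, 15, 14 bp.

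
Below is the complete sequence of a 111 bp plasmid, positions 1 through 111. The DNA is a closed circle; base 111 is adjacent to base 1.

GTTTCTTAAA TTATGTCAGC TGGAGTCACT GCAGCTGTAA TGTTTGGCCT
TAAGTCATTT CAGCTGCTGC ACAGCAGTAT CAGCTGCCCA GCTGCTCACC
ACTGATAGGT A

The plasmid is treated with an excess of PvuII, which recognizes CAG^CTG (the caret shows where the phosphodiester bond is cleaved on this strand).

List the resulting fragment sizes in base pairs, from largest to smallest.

PvuII sites (CAGCTG) start at positions 17, 32, 61, 81, 89.
PvuII cuts after base 3 of each site, so after positions 19, 34, 63, 83, 91.
Circular molecule, 5 cuts → 5 fragments:
  20–34 → 15 bp
  35–63 → 29 bp
  64–83 → 20 bp
  84–91 → 8 bp
  92–111 then 1–19 → 20 + 19 = 39 bp
Sorted largest to smallest: 39, 29, 20, 15, 8 bp.

39, 29, 20, 15, 8 bp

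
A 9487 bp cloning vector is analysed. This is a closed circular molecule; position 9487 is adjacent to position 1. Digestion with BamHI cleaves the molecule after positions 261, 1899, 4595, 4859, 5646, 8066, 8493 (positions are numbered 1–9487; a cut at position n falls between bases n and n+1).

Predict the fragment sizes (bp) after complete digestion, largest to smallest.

Circular molecule, 7 cuts → 7 fragments:
  1899 − 261 = 1638 bp
  4595 − 1899 = 2696 bp
  4859 − 4595 = 264 bp
  5646 − 4859 = 787 bp
  8066 − 5646 = 2420 bp
  8493 − 8066 = 427 bp
  wrap: 9487 − 8493 + 261 = 1255 bp
Sorted largest to smallest: 2696, 2420, 1638, 1255, 787, 427, 264 bp.

2696, 2420, 1638, 1255, 787, 427, 264 bp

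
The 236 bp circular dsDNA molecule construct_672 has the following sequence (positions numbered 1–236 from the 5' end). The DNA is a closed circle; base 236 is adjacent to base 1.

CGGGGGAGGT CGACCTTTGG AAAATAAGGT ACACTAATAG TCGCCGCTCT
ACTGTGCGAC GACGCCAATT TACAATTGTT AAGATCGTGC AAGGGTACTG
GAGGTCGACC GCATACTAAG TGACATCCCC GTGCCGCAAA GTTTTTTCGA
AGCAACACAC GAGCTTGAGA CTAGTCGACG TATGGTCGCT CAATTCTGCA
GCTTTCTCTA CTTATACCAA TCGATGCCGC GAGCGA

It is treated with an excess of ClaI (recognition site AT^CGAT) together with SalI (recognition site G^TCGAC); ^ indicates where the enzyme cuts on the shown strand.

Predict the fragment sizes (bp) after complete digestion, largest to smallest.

95, 70, 47, 24 bp

The ClaI site (ATCGAT) starts at position 220.
ClaI cuts after base 2 of each site, so after position 221.
SalI sites (GTCGAC) start at positions 9, 104, 174.
SalI cuts after the first base of each site, so after positions 9, 104, 174.
Combined cut positions: 9, 104, 174, 221.
Circular molecule, 4 cuts → 4 fragments:
  10–104 → 95 bp
  105–174 → 70 bp
  175–221 → 47 bp
  222–236 then 1–9 → 15 + 9 = 24 bp
Sorted largest to smallest: 95, 70, 47, 24 bp.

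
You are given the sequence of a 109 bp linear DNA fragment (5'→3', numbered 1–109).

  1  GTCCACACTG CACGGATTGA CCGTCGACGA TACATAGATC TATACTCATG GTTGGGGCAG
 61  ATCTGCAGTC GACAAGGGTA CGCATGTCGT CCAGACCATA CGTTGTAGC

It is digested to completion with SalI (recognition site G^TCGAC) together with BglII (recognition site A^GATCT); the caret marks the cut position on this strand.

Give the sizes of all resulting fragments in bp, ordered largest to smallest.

SalI sites (GTCGAC) start at positions 23, 68.
SalI cuts after the first base of each site, so after positions 23, 68.
BglII sites (AGATCT) start at positions 36, 59.
BglII cuts after the first base of each site, so after positions 36, 59.
Combined cut positions: 23, 36, 59, 68.
Linear molecule, 4 cuts → 5 fragments:
  1–23 → 23 bp
  24–36 → 13 bp
  37–59 → 23 bp
  60–68 → 9 bp
  69–109 → 41 bp
Sorted largest to smallest: 41, 23, 23, 13, 9 bp.

41, 23, 23, 13, 9 bp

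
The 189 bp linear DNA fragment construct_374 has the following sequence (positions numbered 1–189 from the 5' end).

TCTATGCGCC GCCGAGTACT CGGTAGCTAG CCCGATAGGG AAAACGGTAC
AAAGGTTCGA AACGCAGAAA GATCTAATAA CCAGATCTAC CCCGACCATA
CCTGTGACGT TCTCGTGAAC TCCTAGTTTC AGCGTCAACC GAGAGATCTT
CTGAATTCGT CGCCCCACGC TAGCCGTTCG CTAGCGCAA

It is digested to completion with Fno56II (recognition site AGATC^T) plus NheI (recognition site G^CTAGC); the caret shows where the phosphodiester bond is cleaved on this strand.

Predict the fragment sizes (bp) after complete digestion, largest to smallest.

Fno56II sites (AGATCT) start at positions 70, 83, 144.
Fno56II cuts after base 5 of each site (before the last base), so after positions 74, 87, 148.
NheI sites (GCTAGC) start at positions 26, 169, 180.
NheI cuts after the first base of each site, so after positions 26, 169, 180.
Combined cut positions: 26, 74, 87, 148, 169, 180.
Linear molecule, 6 cuts → 7 fragments:
  1–26 → 26 bp
  27–74 → 48 bp
  75–87 → 13 bp
  88–148 → 61 bp
  149–169 → 21 bp
  170–180 → 11 bp
  181–189 → 9 bp
Sorted largest to smallest: 61, 48, 26, 21, 13, 11, 9 bp.

61, 48, 26, 21, 13, 11, 9 bp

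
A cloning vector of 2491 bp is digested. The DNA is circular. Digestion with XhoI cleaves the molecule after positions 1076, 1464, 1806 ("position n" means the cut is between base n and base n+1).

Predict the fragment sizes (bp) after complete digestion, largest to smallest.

1761, 388, 342 bp

Circular molecule, 3 cuts → 3 fragments:
  1464 − 1076 = 388 bp
  1806 − 1464 = 342 bp
  wrap: 2491 − 1806 + 1076 = 1761 bp
Sorted largest to smallest: 1761, 388, 342 bp.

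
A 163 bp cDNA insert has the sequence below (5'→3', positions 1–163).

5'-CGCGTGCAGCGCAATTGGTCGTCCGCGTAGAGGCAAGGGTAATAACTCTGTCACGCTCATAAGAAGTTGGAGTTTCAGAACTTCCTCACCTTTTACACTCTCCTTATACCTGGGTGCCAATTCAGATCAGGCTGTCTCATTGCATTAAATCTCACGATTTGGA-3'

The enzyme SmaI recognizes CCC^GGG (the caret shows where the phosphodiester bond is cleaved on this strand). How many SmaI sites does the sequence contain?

0

No occurrence of CCCGGG is present in the sequence.
SmaI does not cut: 0 sites.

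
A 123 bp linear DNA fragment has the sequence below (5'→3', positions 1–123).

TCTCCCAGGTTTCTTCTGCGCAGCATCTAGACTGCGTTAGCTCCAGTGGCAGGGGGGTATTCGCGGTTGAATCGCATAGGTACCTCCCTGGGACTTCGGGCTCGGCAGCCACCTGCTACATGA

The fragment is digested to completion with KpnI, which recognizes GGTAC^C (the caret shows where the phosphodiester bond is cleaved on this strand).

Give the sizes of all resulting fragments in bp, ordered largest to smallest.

The KpnI site (GGTACC) starts at position 79.
KpnI cuts after base 5 of each site (before the last base), so after position 83.
Linear molecule, 1 cut → 2 fragments:
  1–83 → 83 bp
  84–123 → 40 bp
Sorted largest to smallest: 83, 40 bp.

83, 40 bp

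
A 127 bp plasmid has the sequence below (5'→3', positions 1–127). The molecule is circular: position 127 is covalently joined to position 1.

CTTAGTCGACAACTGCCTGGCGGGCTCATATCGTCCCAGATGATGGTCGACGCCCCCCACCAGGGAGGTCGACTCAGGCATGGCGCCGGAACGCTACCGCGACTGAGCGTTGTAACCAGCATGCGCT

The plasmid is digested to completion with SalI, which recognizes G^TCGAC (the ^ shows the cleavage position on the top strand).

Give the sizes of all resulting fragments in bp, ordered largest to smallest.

64, 41, 22 bp

SalI sites (GTCGAC) start at positions 5, 46, 68.
SalI cuts after the first base of each site, so after positions 5, 46, 68.
Circular molecule, 3 cuts → 3 fragments:
  6–46 → 41 bp
  47–68 → 22 bp
  69–127 then 1–5 → 59 + 5 = 64 bp
Sorted largest to smallest: 64, 41, 22 bp.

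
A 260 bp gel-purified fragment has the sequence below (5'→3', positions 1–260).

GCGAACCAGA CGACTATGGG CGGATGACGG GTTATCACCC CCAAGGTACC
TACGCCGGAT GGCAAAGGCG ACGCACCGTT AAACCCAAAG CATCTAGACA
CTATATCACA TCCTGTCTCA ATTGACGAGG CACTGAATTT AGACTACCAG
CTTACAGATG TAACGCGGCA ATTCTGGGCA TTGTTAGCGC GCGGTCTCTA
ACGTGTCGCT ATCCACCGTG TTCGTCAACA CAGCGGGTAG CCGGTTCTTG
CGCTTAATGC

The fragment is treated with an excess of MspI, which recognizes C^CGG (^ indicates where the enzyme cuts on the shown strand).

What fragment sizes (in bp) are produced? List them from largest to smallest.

186, 55, 19 bp

MspI sites (CCGG) start at positions 55, 241.
MspI cuts after the first base of each site, so after positions 55, 241.
Linear molecule, 2 cuts → 3 fragments:
  1–55 → 55 bp
  56–241 → 186 bp
  242–260 → 19 bp
Sorted largest to smallest: 186, 55, 19 bp.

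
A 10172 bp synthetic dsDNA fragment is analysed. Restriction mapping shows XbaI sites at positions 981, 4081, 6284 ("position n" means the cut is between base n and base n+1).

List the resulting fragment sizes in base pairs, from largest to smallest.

Linear molecule, 3 cuts → 4 fragments:
  981 − 0 = 981 bp
  4081 − 981 = 3100 bp
  6284 − 4081 = 2203 bp
  10172 − 6284 = 3888 bp
Sorted largest to smallest: 3888, 3100, 2203, 981 bp.

3888, 3100, 2203, 981 bp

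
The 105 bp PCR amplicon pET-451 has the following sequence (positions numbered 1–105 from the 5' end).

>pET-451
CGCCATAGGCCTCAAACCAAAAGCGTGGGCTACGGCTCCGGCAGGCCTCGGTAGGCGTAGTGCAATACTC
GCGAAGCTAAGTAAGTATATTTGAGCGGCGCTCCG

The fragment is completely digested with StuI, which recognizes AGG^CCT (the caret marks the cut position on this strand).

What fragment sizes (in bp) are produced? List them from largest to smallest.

60, 36, 9 bp

StuI sites (AGGCCT) start at positions 7, 43.
StuI cuts after base 3 of each site, so after positions 9, 45.
Linear molecule, 2 cuts → 3 fragments:
  1–9 → 9 bp
  10–45 → 36 bp
  46–105 → 60 bp
Sorted largest to smallest: 60, 36, 9 bp.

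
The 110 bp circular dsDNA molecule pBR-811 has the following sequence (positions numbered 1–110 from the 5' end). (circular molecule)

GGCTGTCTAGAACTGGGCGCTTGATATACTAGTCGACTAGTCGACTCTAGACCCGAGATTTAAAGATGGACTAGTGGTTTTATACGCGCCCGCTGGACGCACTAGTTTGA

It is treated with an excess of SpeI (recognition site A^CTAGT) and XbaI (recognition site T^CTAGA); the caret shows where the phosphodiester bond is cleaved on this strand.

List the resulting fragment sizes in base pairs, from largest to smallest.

31, 24, 22, 15, 10, 8 bp

SpeI sites (ACTAGT) start at positions 28, 36, 70, 101.
SpeI cuts after the first base of each site, so after positions 28, 36, 70, 101.
XbaI sites (TCTAGA) start at positions 6, 46.
XbaI cuts after the first base of each site, so after positions 6, 46.
Combined cut positions: 6, 28, 36, 46, 70, 101.
Circular molecule, 6 cuts → 6 fragments:
  7–28 → 22 bp
  29–36 → 8 bp
  37–46 → 10 bp
  47–70 → 24 bp
  71–101 → 31 bp
  102–110 then 1–6 → 9 + 6 = 15 bp
Sorted largest to smallest: 31, 24, 22, 15, 10, 8 bp.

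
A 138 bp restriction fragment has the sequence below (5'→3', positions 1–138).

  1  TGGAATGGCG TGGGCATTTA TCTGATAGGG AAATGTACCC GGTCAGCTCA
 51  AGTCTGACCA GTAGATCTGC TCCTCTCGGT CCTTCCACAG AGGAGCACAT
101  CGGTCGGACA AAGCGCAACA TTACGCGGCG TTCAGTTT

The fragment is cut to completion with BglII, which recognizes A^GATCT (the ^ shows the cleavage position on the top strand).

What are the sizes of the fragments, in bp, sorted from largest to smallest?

75, 63 bp

The BglII site (AGATCT) starts at position 63.
BglII cuts after the first base of each site, so after position 63.
Linear molecule, 1 cut → 2 fragments:
  1–63 → 63 bp
  64–138 → 75 bp
Sorted largest to smallest: 75, 63 bp.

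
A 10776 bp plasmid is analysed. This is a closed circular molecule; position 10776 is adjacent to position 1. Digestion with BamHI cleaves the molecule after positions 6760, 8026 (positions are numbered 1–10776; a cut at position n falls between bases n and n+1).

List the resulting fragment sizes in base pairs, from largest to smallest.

9510, 1266 bp

Circular molecule, 2 cuts → 2 fragments:
  8026 − 6760 = 1266 bp
  wrap: 10776 − 8026 + 6760 = 9510 bp
Sorted largest to smallest: 9510, 1266 bp.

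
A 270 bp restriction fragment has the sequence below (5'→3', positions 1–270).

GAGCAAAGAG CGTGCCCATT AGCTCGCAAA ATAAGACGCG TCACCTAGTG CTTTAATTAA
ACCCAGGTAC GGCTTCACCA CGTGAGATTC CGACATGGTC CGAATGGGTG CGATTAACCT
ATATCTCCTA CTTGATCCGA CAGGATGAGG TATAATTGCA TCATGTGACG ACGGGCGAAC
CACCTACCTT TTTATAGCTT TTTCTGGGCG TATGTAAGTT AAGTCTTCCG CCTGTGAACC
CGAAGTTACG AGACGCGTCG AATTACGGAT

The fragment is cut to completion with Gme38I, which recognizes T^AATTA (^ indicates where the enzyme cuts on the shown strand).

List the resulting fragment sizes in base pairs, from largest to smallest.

The Gme38I site (TAATTA) starts at position 54.
Gme38I cuts after the first base of each site, so after position 54.
Linear molecule, 1 cut → 2 fragments:
  1–54 → 54 bp
  55–270 → 216 bp
Sorted largest to smallest: 216, 54 bp.

216, 54 bp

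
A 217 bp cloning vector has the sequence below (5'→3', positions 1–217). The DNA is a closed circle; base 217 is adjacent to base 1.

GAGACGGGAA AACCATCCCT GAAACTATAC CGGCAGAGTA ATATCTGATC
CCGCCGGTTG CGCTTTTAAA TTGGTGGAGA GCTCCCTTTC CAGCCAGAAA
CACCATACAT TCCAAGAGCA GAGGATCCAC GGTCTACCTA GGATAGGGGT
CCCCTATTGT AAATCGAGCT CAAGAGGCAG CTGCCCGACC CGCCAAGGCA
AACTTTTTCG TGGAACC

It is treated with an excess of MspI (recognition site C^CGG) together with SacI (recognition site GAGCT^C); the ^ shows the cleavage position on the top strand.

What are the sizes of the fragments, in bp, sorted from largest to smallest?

87, 77, 29, 24 bp

MspI sites (CCGG) start at positions 30, 54.
MspI cuts after the first base of each site, so after positions 30, 54.
SacI sites (GAGCTC) start at positions 79, 166.
SacI cuts after base 5 of each site (before the last base), so after positions 83, 170.
Combined cut positions: 30, 54, 83, 170.
Circular molecule, 4 cuts → 4 fragments:
  31–54 → 24 bp
  55–83 → 29 bp
  84–170 → 87 bp
  171–217 then 1–30 → 47 + 30 = 77 bp
Sorted largest to smallest: 87, 77, 29, 24 bp.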